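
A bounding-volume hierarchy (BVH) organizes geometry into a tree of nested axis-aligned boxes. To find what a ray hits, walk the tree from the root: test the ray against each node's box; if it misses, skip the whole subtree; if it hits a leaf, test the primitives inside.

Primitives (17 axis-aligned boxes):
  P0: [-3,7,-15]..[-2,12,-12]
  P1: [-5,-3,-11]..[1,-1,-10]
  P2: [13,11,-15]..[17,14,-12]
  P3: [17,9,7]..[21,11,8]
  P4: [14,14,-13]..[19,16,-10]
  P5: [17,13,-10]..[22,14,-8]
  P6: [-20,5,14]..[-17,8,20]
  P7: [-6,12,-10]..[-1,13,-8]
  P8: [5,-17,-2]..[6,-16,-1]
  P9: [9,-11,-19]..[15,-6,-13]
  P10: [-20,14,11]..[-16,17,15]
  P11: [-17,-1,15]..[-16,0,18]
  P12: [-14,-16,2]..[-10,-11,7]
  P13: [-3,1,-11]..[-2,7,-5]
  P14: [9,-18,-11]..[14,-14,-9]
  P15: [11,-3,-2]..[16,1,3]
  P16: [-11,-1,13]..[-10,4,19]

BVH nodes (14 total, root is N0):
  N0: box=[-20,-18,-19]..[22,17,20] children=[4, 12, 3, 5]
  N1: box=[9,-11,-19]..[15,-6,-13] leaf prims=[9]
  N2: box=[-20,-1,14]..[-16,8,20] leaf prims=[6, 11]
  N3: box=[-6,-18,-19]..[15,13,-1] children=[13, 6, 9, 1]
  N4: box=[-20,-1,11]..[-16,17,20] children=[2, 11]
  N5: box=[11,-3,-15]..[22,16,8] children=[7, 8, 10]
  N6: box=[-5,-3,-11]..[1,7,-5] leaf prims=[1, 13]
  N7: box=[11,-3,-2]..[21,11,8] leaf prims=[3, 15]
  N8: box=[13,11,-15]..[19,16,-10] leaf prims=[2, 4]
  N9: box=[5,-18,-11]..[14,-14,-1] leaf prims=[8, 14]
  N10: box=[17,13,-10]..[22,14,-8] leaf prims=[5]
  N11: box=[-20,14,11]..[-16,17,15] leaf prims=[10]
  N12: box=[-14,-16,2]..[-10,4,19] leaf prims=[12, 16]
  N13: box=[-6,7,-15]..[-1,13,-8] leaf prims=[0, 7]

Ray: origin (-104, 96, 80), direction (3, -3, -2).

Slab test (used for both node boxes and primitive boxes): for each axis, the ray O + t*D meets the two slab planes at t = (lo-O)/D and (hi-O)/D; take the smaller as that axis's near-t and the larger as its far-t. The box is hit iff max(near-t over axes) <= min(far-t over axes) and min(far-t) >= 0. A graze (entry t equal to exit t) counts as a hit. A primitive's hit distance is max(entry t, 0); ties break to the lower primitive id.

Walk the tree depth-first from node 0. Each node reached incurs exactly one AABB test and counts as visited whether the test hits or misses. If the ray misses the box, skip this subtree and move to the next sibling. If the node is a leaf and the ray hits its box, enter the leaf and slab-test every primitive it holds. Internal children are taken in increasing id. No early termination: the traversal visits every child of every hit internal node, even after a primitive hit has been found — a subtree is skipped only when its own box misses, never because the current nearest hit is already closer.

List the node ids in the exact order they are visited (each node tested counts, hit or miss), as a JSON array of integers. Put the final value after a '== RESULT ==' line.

Walk:
N0 x:[28,42] y:[79/3,38] z:[30,99/2] -> hit [30,38], descend [3, 4, 5, 12]
  N3 x:[98/3,119/3] y:[83/3,38] z:[81/2,99/2] -> miss, prune
  N4 x:[28,88/3] y:[79/3,97/3] z:[30,69/2] -> miss, prune
  N5 x:[115/3,42] y:[80/3,33] z:[36,95/2] -> miss, prune
  N12 x:[30,94/3] y:[92/3,112/3] z:[61/2,39] -> hit [92/3,94/3] leaf, test {P12(miss), P16@t=31}

5 AABB tests over nodes [0, 3, 4, 5, 12]; 1 leaf entered; closest P16.

== RESULT ==
[0, 3, 4, 5, 12]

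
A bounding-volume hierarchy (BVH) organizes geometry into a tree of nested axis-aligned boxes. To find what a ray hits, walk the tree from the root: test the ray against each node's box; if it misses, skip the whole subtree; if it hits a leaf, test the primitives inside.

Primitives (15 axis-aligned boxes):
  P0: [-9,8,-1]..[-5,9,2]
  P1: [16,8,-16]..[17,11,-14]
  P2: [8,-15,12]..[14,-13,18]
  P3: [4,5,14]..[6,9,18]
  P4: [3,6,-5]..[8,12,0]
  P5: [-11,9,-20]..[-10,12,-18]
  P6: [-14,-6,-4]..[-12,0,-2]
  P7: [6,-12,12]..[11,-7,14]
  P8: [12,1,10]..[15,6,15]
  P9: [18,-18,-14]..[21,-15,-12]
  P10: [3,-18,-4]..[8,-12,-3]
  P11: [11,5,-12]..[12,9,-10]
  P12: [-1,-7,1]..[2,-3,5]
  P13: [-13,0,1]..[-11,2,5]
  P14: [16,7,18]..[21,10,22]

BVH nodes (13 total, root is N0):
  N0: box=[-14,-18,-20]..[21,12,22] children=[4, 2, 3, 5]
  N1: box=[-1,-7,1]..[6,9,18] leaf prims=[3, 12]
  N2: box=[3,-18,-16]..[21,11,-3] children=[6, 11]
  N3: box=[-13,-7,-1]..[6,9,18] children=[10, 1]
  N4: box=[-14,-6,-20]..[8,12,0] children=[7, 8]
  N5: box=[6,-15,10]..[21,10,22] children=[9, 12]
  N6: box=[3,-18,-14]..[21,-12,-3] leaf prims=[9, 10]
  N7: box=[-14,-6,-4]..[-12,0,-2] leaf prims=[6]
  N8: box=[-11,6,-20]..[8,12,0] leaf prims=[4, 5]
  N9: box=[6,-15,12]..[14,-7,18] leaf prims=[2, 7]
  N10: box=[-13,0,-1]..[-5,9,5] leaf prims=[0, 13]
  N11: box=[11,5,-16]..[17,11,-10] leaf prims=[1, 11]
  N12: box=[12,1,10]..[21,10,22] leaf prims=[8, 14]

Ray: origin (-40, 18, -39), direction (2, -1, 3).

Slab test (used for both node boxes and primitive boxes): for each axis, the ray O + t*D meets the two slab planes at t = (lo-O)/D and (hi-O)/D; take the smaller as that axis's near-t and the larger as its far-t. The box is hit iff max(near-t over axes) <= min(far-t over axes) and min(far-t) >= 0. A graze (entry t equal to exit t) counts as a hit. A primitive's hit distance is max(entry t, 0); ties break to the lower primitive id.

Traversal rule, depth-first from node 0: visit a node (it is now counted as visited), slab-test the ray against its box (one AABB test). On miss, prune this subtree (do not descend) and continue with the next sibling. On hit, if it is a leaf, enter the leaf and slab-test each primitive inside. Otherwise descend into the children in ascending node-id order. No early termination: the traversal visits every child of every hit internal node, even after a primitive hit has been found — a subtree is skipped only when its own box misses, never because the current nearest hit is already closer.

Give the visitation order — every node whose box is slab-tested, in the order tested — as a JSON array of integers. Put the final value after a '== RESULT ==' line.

Trace the traversal:
N0 x:[13,61/2] y:[6,36] z:[19/3,61/3] -> hit [13,61/3], descend [2, 3, 4, 5]
  N2 x:[43/2,61/2] y:[7,36] z:[23/3,12] -> miss, prune
  N3 x:[27/2,23] y:[9,25] z:[38/3,19] -> hit [27/2,19], descend [1, 10]
    N1 x:[39/2,23] y:[9,25] z:[40/3,19] -> miss, prune
    N10 x:[27/2,35/2] y:[9,18] z:[38/3,44/3] -> hit [27/2,44/3] leaf, test {P0(miss), P13(miss)}
  N4 x:[13,24] y:[6,24] z:[19/3,13] -> hit [13,13], descend [7, 8]
    N7 x:[13,14] y:[18,24] z:[35/3,37/3] -> miss, prune
    N8 x:[29/2,24] y:[6,12] z:[19/3,13] -> miss, prune
  N5 x:[23,61/2] y:[8,33] z:[49/3,61/3] -> miss, prune

Visited [0, 2, 3, 1, 10, 4, 7, 8, 5]. Tests: 9 box, 1 leaf. Nearest: miss.

== RESULT ==
[0, 2, 3, 1, 10, 4, 7, 8, 5]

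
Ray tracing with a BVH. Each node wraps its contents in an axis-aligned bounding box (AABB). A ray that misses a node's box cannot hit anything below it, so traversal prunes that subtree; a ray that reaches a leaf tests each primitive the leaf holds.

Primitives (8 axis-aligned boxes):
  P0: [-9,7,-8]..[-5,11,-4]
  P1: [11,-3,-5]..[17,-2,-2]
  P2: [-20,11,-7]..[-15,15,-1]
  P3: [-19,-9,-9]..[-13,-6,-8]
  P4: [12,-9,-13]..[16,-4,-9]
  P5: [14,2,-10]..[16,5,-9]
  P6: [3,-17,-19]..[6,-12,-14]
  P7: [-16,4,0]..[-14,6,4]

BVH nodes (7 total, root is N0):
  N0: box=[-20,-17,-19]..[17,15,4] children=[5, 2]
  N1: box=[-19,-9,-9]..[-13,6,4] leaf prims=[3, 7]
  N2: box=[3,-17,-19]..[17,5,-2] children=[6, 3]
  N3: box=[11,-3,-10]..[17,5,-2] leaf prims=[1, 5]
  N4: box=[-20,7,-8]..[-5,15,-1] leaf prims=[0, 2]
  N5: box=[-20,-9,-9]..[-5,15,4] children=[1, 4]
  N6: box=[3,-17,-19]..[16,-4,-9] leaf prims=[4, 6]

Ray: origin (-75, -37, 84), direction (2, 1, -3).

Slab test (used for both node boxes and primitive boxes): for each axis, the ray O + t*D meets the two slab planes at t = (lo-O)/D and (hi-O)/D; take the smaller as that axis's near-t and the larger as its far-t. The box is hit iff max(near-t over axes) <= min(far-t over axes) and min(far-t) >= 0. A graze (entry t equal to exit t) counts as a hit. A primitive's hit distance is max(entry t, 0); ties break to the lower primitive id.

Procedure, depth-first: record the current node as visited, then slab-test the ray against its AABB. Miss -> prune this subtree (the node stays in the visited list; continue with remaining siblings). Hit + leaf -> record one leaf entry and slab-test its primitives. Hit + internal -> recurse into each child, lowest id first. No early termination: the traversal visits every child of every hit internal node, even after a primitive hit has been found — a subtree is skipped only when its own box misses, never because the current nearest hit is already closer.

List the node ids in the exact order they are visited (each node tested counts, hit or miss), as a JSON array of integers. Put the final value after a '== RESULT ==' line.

Walk:
N0 x:[55/2,46] y:[20,52] z:[80/3,103/3] -> hit [55/2,103/3], descend [2, 5]
  N2 x:[39,46] y:[20,42] z:[86/3,103/3] -> miss, prune
  N5 x:[55/2,35] y:[28,52] z:[80/3,31] -> hit [28,31], descend [1, 4]
    N1 x:[28,31] y:[28,43] z:[80/3,31] -> hit [28,31] leaf, test {P3@t=92/3, P7(miss)}
    N4 x:[55/2,35] y:[44,52] z:[85/3,92/3] -> miss, prune

Summary -> nodes [0, 2, 5, 1, 4]; box-tests=5; leaf-entries=1; first=P3

== RESULT ==
[0, 2, 5, 1, 4]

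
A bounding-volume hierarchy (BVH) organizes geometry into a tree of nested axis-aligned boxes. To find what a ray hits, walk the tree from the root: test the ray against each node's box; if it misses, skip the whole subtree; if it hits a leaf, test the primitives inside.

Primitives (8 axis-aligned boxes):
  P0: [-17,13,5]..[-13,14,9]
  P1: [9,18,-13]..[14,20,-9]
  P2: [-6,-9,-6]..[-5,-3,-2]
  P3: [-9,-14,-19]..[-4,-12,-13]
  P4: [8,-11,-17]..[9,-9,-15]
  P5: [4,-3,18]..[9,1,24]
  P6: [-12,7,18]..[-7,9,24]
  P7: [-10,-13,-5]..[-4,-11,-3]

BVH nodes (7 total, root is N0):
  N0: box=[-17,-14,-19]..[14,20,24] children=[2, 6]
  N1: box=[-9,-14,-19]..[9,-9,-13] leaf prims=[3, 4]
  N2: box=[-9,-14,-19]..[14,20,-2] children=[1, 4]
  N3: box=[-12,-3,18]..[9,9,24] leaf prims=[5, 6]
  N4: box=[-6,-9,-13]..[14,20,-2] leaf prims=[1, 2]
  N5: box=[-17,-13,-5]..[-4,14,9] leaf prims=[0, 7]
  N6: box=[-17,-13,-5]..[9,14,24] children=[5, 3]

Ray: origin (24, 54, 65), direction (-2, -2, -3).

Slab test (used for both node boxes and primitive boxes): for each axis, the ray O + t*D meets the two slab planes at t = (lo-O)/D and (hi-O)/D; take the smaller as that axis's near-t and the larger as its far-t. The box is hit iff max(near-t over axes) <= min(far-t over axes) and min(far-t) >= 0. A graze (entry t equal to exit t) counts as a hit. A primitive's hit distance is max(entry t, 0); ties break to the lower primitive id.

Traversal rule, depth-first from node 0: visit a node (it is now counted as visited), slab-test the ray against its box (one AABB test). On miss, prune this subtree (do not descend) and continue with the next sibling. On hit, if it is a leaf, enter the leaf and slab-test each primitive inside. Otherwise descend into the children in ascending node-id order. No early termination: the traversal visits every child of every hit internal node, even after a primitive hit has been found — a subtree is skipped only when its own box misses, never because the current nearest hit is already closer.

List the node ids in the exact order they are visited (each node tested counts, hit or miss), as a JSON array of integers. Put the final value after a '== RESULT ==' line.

Trace the traversal:
N0 x:[5,41/2] y:[17,34] z:[41/3,28] -> hit [17,41/2], descend [2, 6]
  N2 x:[5,33/2] y:[17,34] z:[67/3,28] -> miss, prune
  N6 x:[15/2,41/2] y:[20,67/2] z:[41/3,70/3] -> hit [20,41/2], descend [3, 5]
    N3 x:[15/2,18] y:[45/2,57/2] z:[41/3,47/3] -> miss, prune
    N5 x:[14,41/2] y:[20,67/2] z:[56/3,70/3] -> hit [20,41/2] leaf, test {P0@t=20, P7(miss)}

5 AABB tests over nodes [0, 2, 6, 3, 5]; 1 leaf entered; closest P0.

== RESULT ==
[0, 2, 6, 3, 5]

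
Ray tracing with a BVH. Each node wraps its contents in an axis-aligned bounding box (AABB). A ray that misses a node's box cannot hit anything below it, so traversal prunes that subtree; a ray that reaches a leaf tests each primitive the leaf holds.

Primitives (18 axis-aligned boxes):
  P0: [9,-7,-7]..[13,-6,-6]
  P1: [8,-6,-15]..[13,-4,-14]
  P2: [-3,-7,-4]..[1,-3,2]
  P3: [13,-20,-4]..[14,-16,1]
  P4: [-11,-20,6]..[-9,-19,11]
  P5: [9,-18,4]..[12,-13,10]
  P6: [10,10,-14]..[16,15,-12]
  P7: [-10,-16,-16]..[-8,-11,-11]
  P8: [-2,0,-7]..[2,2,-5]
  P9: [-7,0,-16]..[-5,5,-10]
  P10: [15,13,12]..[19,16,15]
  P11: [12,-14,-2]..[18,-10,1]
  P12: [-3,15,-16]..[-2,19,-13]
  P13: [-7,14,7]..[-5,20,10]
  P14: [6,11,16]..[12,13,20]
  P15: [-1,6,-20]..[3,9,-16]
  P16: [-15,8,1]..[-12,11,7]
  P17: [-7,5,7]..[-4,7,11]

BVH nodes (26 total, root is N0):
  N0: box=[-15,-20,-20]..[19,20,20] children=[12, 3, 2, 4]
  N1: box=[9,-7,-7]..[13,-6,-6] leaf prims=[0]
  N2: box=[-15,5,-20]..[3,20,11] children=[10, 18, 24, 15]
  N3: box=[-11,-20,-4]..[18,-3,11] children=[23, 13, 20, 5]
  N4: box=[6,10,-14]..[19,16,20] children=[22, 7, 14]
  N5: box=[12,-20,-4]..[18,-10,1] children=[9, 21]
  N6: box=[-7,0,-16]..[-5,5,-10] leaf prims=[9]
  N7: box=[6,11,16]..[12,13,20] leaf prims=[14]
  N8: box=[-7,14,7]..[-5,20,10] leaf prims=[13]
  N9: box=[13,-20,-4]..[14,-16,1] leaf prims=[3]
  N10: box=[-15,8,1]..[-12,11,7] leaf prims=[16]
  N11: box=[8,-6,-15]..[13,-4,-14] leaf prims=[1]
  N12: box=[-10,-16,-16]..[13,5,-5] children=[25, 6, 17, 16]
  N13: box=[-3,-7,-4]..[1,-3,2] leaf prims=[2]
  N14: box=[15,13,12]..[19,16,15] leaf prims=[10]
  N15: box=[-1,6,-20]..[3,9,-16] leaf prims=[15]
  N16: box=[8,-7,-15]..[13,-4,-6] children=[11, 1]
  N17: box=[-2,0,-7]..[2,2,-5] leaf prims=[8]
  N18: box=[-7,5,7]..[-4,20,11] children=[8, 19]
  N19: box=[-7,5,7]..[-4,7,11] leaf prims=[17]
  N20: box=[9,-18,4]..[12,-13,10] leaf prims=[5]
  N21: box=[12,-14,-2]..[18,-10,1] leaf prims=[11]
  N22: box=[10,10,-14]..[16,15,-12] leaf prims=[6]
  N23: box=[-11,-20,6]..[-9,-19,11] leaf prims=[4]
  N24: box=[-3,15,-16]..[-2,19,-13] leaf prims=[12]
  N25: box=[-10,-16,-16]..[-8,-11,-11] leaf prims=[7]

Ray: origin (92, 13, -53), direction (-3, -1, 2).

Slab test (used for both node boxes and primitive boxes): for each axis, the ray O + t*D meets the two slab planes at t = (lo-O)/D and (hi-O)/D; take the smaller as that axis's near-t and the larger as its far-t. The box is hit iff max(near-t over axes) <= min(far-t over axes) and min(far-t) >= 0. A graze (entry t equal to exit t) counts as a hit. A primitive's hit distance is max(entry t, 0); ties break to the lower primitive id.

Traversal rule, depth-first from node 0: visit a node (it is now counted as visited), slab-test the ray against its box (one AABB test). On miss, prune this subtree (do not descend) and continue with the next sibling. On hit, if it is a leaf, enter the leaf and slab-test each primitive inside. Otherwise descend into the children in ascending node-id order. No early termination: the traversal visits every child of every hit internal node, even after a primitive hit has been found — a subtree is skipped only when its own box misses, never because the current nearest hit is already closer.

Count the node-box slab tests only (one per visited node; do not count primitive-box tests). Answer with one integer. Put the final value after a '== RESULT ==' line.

Walk:
N0 x:[73/3,107/3] y:[-7,33] z:[33/2,73/2] -> hit [73/3,33], descend [2, 3, 4, 12]
  N2 x:[89/3,107/3] y:[-7,8] z:[33/2,32] -> miss, prune
  N3 x:[74/3,103/3] y:[16,33] z:[49/2,32] -> hit [74/3,32], descend [5, 13, 20, 23]
    N5 x:[74/3,80/3] y:[23,33] z:[49/2,27] -> hit [74/3,80/3], descend [9, 21]
      N9 x:[26,79/3] y:[29,33] z:[49/2,27] -> miss, prune
      N21 x:[74/3,80/3] y:[23,27] z:[51/2,27] -> hit [51/2,80/3] leaf, test {P11@t=51/2}
    N13 x:[91/3,95/3] y:[16,20] z:[49/2,55/2] -> miss, prune
    N20 x:[80/3,83/3] y:[26,31] z:[57/2,63/2] -> miss, prune
    N23 x:[101/3,103/3] y:[32,33] z:[59/2,32] -> miss, prune
  N4 x:[73/3,86/3] y:[-3,3] z:[39/2,73/2] -> miss, prune
  N12 x:[79/3,34] y:[8,29] z:[37/2,24] -> miss, prune

Visited [0, 2, 3, 5, 9, 21, 13, 20, 23, 4, 12]. Tests: 11 box, 1 leaf. Nearest: P11.

== RESULT ==
11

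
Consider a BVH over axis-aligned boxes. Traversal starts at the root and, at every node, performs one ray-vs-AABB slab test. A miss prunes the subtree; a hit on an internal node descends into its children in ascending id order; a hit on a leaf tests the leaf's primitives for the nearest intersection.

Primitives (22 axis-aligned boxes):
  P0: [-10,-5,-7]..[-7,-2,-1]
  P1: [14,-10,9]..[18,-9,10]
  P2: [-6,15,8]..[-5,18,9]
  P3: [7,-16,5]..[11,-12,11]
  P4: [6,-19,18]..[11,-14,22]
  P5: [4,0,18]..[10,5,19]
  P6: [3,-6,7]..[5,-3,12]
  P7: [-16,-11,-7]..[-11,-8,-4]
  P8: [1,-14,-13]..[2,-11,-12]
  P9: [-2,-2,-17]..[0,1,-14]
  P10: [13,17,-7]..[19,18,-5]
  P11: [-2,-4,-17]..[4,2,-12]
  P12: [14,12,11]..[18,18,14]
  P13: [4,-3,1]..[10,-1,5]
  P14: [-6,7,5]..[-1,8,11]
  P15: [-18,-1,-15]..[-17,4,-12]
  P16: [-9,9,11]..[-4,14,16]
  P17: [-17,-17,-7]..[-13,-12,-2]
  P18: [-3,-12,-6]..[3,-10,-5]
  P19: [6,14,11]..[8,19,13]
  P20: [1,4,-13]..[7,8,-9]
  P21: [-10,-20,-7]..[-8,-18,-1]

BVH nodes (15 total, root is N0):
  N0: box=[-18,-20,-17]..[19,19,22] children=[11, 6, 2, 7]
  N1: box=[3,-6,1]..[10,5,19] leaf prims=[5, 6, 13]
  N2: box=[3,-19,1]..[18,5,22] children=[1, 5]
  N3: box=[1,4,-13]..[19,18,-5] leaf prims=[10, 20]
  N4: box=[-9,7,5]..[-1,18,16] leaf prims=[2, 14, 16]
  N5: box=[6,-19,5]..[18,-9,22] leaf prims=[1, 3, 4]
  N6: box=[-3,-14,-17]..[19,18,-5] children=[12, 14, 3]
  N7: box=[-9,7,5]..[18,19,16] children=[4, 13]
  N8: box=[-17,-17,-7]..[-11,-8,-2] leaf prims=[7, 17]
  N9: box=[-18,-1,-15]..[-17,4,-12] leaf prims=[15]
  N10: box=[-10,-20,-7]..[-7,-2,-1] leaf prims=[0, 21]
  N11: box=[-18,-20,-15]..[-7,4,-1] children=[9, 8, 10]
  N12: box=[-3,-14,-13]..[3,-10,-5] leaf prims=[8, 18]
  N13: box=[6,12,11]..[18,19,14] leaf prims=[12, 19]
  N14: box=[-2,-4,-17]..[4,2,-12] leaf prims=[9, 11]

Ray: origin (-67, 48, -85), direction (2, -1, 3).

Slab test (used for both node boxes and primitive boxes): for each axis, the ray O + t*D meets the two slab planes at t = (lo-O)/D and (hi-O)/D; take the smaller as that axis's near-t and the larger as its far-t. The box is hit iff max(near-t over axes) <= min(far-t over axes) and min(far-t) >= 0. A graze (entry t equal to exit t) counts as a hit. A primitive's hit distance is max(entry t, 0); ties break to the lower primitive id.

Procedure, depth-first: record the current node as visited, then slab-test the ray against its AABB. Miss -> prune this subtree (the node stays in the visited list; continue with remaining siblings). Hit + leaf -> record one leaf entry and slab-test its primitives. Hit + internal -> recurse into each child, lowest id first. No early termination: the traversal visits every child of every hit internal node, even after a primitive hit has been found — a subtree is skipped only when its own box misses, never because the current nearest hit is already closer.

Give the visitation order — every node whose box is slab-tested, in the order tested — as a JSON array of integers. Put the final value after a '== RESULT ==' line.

Traverse from the root:
N0 x:[49/2,43] y:[29,68] z:[68/3,107/3] -> hit [29,107/3], descend [2, 6, 7, 11]
  N2 x:[35,85/2] y:[43,67] z:[86/3,107/3] -> miss, prune
  N6 x:[32,43] y:[30,62] z:[68/3,80/3] -> miss, prune
  N7 x:[29,85/2] y:[29,41] z:[30,101/3] -> hit [30,101/3], descend [4, 13]
    N4 x:[29,33] y:[30,41] z:[30,101/3] -> hit [30,33] leaf, test {P2@t=31, P14(miss), P16(miss)}
    N13 x:[73/2,85/2] y:[29,36] z:[32,33] -> miss, prune
  N11 x:[49/2,30] y:[44,68] z:[70/3,28] -> miss, prune

Summary -> nodes [0, 2, 6, 7, 4, 13, 11]; box-tests=7; leaf-entries=1; first=P2

== RESULT ==
[0, 2, 6, 7, 4, 13, 11]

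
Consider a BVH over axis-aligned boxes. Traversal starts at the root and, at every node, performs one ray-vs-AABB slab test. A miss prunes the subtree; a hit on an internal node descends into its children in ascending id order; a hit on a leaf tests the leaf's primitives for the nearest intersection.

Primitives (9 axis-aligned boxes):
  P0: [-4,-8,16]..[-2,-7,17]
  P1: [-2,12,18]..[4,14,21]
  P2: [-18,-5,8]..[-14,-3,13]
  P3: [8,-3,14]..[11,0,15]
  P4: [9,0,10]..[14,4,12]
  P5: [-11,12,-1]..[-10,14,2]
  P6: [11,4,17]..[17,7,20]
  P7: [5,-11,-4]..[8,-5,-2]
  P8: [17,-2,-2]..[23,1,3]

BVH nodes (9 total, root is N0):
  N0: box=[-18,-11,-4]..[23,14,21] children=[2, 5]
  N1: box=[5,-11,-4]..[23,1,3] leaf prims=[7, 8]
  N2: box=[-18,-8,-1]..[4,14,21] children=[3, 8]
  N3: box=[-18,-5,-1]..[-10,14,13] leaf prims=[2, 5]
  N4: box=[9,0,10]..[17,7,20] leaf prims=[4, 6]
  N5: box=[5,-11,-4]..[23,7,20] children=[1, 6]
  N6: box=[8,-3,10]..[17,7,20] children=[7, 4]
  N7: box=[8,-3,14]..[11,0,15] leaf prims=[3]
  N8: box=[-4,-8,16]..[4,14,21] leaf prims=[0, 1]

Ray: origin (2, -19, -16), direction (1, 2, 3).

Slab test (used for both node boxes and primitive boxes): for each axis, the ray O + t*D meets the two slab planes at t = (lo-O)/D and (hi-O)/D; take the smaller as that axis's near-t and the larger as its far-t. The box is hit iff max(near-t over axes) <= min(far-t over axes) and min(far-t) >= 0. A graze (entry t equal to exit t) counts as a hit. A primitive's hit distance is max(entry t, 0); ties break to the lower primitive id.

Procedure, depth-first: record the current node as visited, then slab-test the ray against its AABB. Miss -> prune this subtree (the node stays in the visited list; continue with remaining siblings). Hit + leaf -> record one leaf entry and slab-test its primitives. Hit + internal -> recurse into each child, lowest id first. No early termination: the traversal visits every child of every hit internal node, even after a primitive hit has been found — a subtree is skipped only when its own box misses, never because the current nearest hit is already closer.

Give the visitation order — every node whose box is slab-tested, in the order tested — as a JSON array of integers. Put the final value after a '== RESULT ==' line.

Trace the traversal:
N0 x:[-20,21] y:[4,33/2] z:[4,37/3] -> hit [4,37/3], descend [2, 5]
  N2 x:[-20,2] y:[11/2,33/2] z:[5,37/3] -> miss, prune
  N5 x:[3,21] y:[4,13] z:[4,12] -> hit [4,12], descend [1, 6]
    N1 x:[3,21] y:[4,10] z:[4,19/3] -> hit [4,19/3] leaf, test {P7@t=4, P8(miss)}
    N6 x:[6,15] y:[8,13] z:[26/3,12] -> hit [26/3,12], descend [4, 7]
      N4 x:[7,15] y:[19/2,13] z:[26/3,12] -> hit [19/2,12] leaf, test {P4(miss), P6@t=23/2}
      N7 x:[6,9] y:[8,19/2] z:[10,31/3] -> miss, prune

order=[0, 2, 5, 1, 6, 4, 7]  |boxes|=7  |leaves|=2  hit=P7

== RESULT ==
[0, 2, 5, 1, 6, 4, 7]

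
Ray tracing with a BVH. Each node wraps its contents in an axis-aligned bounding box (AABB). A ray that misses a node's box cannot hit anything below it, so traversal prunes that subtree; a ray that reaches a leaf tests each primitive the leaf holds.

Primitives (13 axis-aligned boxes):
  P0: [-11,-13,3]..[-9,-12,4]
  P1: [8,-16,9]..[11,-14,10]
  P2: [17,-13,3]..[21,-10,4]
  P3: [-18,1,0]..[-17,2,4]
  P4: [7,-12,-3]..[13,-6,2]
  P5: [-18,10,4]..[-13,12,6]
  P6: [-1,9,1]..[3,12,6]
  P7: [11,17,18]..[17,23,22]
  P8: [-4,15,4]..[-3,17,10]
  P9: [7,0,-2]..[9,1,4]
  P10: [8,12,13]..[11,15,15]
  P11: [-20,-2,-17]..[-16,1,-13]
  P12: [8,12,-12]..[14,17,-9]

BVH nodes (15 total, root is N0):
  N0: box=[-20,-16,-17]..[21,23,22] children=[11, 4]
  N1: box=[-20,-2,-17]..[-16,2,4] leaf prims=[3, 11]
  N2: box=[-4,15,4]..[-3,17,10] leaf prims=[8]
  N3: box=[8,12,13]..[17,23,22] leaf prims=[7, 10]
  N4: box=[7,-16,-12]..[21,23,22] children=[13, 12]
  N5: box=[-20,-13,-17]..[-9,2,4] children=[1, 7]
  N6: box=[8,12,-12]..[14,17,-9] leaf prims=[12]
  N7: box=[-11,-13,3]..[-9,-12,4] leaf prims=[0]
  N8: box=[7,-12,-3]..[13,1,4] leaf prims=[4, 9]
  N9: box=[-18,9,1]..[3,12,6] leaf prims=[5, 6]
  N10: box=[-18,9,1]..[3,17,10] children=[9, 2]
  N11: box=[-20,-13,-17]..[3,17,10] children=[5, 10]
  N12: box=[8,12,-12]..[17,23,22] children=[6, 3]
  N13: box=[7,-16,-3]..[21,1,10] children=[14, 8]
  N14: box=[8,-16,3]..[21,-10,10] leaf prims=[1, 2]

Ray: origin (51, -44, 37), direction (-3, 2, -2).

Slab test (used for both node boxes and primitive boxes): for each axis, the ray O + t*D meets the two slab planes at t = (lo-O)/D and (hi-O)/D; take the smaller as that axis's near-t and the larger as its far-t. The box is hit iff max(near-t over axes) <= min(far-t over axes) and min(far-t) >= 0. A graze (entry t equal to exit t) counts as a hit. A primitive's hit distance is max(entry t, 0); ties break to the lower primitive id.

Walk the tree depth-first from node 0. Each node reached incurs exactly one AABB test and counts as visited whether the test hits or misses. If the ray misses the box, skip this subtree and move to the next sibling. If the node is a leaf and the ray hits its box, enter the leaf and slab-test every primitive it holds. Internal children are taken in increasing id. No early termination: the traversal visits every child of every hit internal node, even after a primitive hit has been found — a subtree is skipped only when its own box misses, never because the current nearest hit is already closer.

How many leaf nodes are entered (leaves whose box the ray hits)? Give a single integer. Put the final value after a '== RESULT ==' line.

Walk:
N0 x:[10,71/3] y:[14,67/2] z:[15/2,27] -> hit [14,71/3], descend [4, 11]
  N4 x:[10,44/3] y:[14,67/2] z:[15/2,49/2] -> hit [14,44/3], descend [12, 13]
    N12 x:[34/3,43/3] y:[28,67/2] z:[15/2,49/2] -> miss, prune
    N13 x:[10,44/3] y:[14,45/2] z:[27/2,20] -> hit [14,44/3], descend [8, 14]
      N8 x:[38/3,44/3] y:[16,45/2] z:[33/2,20] -> miss, prune
      N14 x:[10,43/3] y:[14,17] z:[27/2,17] -> hit [14,43/3] leaf, test {P1@t=14, P2(miss)}
  N11 x:[16,71/3] y:[31/2,61/2] z:[27/2,27] -> hit [16,71/3], descend [5, 10]
    N5 x:[20,71/3] y:[31/2,23] z:[33/2,27] -> hit [20,23], descend [1, 7]
      N1 x:[67/3,71/3] y:[21,23] z:[33/2,27] -> hit [67/3,23] leaf, test {P3(miss), P11(miss)}
      N7 x:[20,62/3] y:[31/2,16] z:[33/2,17] -> miss, prune
    N10 x:[16,23] y:[53/2,61/2] z:[27/2,18] -> miss, prune

order=[0, 4, 12, 13, 8, 14, 11, 5, 1, 7, 10]  |boxes|=11  |leaves|=2  hit=P1

== RESULT ==
2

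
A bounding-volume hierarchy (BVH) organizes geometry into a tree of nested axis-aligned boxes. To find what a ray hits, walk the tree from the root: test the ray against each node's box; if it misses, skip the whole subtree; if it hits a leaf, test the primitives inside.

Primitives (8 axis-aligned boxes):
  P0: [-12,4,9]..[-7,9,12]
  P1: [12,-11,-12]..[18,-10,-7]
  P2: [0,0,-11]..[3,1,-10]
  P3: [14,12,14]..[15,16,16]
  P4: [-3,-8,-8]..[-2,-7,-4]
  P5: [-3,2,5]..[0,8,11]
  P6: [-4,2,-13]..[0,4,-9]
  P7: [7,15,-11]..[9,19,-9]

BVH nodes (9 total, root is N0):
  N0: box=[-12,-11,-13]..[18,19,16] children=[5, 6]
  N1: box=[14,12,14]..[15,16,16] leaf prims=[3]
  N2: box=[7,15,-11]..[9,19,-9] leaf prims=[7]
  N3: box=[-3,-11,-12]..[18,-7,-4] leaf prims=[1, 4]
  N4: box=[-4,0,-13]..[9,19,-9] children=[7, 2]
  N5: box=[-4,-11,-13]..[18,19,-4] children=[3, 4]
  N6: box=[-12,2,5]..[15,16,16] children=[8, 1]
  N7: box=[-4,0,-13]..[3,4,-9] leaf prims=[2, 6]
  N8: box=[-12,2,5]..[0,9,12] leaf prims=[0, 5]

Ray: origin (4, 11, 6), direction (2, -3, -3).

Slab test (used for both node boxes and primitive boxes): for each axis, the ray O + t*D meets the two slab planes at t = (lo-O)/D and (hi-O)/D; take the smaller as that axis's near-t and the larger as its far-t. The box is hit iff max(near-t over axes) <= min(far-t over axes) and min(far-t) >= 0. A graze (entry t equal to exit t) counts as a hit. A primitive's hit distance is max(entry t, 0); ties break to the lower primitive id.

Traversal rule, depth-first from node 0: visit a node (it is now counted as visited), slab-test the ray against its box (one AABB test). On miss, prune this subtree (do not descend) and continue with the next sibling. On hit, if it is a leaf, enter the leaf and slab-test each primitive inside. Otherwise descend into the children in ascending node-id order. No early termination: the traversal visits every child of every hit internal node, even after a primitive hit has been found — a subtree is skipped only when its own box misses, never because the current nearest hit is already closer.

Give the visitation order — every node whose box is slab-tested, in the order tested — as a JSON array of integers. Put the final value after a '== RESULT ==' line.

Walk:
N0 x:[-8,7] y:[-8/3,22/3] z:[-10/3,19/3] -> hit [-8/3,19/3], descend [5, 6]
  N5 x:[-4,7] y:[-8/3,22/3] z:[10/3,19/3] -> hit [10/3,19/3], descend [3, 4]
    N3 x:[-7/2,7] y:[6,22/3] z:[10/3,6] -> hit [6,6] leaf, test {P1(miss), P4(miss)}
    N4 x:[-4,5/2] y:[-8/3,11/3] z:[5,19/3] -> miss, prune
  N6 x:[-8,11/2] y:[-5/3,3] z:[-10/3,1/3] -> hit [-5/3,1/3], descend [1, 8]
    N1 x:[5,11/2] y:[-5/3,-1/3] z:[-10/3,-8/3] -> miss, prune
    N8 x:[-8,-2] y:[2/3,3] z:[-2,1/3] -> miss, prune

order=[0, 5, 3, 4, 6, 1, 8]  |boxes|=7  |leaves|=1  hit=miss

== RESULT ==
[0, 5, 3, 4, 6, 1, 8]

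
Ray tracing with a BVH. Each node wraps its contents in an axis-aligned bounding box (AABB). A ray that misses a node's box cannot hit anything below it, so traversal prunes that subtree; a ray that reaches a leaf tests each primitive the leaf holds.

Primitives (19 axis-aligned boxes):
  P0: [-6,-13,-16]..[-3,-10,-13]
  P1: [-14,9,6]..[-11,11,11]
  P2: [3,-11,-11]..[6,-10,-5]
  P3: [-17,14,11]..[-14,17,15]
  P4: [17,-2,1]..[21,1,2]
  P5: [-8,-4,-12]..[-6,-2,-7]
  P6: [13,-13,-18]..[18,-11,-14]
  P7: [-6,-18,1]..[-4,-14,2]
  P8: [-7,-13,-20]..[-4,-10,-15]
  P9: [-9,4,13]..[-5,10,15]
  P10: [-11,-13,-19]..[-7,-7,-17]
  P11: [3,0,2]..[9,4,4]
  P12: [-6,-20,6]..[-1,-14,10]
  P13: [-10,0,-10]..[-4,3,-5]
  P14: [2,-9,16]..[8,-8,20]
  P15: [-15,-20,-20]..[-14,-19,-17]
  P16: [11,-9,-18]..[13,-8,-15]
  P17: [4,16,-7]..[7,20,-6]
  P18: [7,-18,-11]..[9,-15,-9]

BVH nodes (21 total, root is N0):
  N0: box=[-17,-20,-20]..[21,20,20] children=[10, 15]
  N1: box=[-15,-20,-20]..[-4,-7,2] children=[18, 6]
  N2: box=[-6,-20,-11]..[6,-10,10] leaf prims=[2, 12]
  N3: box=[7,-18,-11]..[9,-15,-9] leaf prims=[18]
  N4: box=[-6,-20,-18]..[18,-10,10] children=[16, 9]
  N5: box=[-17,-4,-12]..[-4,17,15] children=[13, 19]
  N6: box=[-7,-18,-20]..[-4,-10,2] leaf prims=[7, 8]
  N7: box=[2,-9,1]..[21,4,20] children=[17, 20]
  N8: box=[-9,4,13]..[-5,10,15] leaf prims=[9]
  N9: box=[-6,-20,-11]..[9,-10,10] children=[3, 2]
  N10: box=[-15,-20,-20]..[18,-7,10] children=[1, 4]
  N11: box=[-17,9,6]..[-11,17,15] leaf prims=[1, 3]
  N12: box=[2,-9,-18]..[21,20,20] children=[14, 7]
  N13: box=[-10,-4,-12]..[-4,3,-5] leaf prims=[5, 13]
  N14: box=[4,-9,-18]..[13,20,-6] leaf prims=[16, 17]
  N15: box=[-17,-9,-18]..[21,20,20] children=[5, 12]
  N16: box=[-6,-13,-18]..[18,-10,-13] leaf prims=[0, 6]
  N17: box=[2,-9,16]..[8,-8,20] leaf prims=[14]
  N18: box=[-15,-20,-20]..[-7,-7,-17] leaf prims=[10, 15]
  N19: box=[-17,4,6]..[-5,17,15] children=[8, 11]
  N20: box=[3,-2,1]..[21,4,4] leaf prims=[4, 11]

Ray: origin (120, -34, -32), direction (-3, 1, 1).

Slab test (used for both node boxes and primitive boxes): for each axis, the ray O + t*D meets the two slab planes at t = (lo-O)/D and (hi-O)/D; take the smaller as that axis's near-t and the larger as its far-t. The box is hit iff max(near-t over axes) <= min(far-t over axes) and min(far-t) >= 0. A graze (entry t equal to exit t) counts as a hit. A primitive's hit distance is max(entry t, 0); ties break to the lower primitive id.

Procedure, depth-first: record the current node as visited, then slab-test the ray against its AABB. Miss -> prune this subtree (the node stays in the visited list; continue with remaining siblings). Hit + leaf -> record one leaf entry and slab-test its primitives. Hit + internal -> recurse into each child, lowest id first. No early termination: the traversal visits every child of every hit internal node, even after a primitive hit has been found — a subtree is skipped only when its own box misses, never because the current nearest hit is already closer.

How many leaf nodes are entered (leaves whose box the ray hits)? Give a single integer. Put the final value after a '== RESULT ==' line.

Traverse from the root:
N0 x:[33,137/3] y:[14,54] z:[12,52] -> hit [33,137/3], descend [10, 15]
  N10 x:[34,45] y:[14,27] z:[12,42] -> miss, prune
  N15 x:[33,137/3] y:[25,54] z:[14,52] -> hit [33,137/3], descend [5, 12]
    N5 x:[124/3,137/3] y:[30,51] z:[20,47] -> hit [124/3,137/3], descend [13, 19]
      N13 x:[124/3,130/3] y:[30,37] z:[20,27] -> miss, prune
      N19 x:[125/3,137/3] y:[38,51] z:[38,47] -> hit [125/3,137/3], descend [8, 11]
        N8 x:[125/3,43] y:[38,44] z:[45,47] -> miss, prune
        N11 x:[131/3,137/3] y:[43,51] z:[38,47] -> hit [131/3,137/3] leaf, test {P1(miss), P3(miss)}
    N12 x:[33,118/3] y:[25,54] z:[14,52] -> hit [33,118/3], descend [7, 14]
      N7 x:[33,118/3] y:[25,38] z:[33,52] -> hit [33,38], descend [17, 20]
        N17 x:[112/3,118/3] y:[25,26] z:[48,52] -> miss, prune
        N20 x:[33,39] y:[32,38] z:[33,36] -> hit [33,36] leaf, test {P4@t=33, P11(miss)}
      N14 x:[107/3,116/3] y:[25,54] z:[14,26] -> miss, prune

Summary -> nodes [0, 10, 15, 5, 13, 19, 8, 11, 12, 7, 17, 20, 14]; box-tests=13; leaf-entries=2; first=P4

== RESULT ==
2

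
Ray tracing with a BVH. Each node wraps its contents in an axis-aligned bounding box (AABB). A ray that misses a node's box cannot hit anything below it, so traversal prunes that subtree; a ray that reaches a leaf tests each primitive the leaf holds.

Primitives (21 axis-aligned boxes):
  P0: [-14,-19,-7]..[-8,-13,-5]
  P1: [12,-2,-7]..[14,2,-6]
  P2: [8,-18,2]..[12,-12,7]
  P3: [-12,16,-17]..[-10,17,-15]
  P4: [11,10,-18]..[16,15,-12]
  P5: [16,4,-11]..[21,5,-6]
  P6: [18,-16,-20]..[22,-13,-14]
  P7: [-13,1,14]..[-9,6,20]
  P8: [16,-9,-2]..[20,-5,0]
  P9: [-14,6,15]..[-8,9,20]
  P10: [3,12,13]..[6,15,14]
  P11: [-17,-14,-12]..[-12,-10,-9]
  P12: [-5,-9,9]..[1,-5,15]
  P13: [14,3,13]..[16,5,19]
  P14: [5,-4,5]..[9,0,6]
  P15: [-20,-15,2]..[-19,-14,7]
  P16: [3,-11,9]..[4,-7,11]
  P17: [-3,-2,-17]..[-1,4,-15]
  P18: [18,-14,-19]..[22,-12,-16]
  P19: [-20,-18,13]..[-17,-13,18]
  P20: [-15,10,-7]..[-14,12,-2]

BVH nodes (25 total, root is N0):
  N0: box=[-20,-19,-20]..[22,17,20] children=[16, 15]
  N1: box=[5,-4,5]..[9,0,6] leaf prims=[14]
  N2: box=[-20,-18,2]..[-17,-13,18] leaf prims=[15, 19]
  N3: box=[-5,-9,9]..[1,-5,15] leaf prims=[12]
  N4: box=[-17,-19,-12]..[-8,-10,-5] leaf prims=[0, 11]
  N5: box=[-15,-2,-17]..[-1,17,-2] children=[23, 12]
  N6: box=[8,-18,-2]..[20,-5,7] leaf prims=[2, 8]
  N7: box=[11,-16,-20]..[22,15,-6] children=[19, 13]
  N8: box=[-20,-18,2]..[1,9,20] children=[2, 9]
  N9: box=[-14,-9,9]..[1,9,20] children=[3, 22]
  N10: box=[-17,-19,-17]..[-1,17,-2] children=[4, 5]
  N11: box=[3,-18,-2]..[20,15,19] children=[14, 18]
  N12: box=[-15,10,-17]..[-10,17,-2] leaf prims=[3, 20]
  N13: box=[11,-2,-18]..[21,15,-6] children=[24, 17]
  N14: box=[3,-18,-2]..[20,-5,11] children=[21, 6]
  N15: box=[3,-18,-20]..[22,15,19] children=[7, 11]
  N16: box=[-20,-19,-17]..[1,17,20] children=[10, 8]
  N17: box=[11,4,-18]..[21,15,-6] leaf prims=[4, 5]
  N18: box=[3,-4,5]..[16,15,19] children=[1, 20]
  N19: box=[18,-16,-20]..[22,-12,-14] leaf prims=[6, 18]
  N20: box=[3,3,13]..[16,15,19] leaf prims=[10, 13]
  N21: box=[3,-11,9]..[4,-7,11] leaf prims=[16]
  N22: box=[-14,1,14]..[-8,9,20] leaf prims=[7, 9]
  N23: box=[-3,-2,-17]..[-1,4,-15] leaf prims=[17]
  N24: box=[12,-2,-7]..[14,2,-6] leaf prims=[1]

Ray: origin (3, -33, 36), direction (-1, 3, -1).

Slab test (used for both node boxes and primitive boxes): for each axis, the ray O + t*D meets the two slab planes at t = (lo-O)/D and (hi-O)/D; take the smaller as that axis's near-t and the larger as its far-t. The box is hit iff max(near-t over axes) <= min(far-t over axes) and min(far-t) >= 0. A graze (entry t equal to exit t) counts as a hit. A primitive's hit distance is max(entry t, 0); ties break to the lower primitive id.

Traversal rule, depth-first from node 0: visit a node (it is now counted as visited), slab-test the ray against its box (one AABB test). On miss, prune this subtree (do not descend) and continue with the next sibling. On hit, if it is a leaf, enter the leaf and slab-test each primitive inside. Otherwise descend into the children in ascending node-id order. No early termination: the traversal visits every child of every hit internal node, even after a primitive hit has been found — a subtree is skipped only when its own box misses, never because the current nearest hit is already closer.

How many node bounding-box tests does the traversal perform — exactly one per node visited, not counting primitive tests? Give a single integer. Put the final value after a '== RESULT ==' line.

Traverse from the root:
N0 x:[-19,23] y:[14/3,50/3] z:[16,56] -> hit [16,50/3], descend [15, 16]
  N15 x:[-19,0] y:[5,16] z:[17,56] -> miss, prune
  N16 x:[2,23] y:[14/3,50/3] z:[16,53] -> hit [16,50/3], descend [8, 10]
    N8 x:[2,23] y:[5,14] z:[16,34] -> miss, prune
    N10 x:[4,20] y:[14/3,50/3] z:[38,53] -> miss, prune

order=[0, 15, 16, 8, 10]  |boxes|=5  |leaves|=0  hit=miss

== RESULT ==
5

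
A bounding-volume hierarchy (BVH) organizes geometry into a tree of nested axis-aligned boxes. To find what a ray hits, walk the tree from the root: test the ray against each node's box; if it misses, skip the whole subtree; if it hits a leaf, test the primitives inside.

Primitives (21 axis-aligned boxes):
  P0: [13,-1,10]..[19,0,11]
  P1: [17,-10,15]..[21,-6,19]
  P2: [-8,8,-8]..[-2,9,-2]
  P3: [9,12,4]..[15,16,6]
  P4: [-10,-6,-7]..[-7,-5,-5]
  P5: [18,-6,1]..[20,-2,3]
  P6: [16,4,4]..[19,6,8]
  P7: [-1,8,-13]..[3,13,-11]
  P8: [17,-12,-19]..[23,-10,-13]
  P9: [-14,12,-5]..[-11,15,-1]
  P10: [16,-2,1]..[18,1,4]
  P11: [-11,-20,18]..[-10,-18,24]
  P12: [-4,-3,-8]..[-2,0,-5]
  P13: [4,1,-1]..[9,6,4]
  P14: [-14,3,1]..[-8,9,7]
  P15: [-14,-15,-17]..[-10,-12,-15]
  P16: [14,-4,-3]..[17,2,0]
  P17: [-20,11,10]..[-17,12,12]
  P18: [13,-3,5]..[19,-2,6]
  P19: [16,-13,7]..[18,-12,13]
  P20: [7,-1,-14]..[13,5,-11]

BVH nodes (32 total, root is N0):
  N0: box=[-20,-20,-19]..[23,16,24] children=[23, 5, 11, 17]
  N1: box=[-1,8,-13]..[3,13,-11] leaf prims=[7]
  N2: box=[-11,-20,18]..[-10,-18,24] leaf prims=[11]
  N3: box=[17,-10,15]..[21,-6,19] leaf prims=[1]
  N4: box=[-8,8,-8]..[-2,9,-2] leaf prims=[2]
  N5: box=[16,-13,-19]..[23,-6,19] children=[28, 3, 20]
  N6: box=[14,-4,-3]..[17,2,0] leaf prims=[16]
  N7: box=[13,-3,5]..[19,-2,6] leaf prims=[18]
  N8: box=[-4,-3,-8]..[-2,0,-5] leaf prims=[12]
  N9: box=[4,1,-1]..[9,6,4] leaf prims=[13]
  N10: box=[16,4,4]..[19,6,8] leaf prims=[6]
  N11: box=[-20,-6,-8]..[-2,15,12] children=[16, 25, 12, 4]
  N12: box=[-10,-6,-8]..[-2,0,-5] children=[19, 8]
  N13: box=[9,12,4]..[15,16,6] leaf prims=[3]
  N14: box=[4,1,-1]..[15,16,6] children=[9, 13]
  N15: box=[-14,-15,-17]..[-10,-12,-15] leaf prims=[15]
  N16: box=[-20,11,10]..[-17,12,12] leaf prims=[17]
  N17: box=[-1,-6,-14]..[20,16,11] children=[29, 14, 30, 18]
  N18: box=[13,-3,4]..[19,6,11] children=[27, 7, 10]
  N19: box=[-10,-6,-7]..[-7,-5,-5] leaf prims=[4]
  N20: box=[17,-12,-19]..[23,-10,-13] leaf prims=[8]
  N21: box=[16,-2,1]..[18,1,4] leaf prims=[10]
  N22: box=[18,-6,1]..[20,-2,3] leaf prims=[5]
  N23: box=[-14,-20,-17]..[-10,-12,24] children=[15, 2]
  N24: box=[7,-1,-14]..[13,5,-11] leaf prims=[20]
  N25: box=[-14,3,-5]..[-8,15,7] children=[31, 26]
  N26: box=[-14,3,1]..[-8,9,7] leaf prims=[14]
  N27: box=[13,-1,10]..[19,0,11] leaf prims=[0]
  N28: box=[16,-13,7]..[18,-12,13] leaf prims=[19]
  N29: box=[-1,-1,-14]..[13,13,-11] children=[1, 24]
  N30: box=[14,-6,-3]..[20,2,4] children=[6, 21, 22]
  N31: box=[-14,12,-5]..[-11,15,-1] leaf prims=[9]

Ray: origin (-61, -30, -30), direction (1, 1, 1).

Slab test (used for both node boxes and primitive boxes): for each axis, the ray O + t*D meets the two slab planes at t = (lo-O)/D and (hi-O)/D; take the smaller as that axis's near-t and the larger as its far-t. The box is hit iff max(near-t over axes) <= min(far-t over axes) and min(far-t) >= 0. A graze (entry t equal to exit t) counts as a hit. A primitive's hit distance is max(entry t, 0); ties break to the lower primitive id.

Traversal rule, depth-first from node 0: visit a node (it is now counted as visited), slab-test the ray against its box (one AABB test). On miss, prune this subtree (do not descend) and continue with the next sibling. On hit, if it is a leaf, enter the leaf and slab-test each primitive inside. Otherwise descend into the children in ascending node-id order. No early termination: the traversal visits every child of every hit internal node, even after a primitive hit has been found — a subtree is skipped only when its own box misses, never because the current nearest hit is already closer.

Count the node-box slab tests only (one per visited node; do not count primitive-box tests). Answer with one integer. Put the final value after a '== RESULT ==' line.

Trace the traversal:
N0 x:[41,84] y:[10,46] z:[11,54] -> hit [41,46], descend [5, 11, 17, 23]
  N5 x:[77,84] y:[17,24] z:[11,49] -> miss, prune
  N11 x:[41,59] y:[24,45] z:[22,42] -> hit [41,42], descend [4, 12, 16, 25]
    N4 x:[53,59] y:[38,39] z:[22,28] -> miss, prune
    N12 x:[51,59] y:[24,30] z:[22,25] -> miss, prune
    N16 x:[41,44] y:[41,42] z:[40,42] -> hit [41,42] leaf, test {P17@t=41}
    N25 x:[47,53] y:[33,45] z:[25,37] -> miss, prune
  N17 x:[60,81] y:[24,46] z:[16,41] -> miss, prune
  N23 x:[47,51] y:[10,18] z:[13,54] -> miss, prune

order=[0, 5, 11, 4, 12, 16, 25, 17, 23]  |boxes|=9  |leaves|=1  hit=P17

== RESULT ==
9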